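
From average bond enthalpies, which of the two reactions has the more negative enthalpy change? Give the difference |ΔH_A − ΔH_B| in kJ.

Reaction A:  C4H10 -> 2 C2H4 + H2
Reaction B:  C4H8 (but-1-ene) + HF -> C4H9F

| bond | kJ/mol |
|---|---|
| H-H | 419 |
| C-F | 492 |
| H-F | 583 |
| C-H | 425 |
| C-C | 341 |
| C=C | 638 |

Reaction B, by 215 kJ

Reaction A:
  Bonds broken (reactants):
    C-C: 3 × 341 = 1023
    C-H: 10 × 425 = 4250
    Σ(broken) = 5273 kJ
  Bonds formed (products):
    C-H: 8 × 425 = 3400
    C=C: 2 × 638 = 1276
    H-H: 1 × 419 = 419
    Σ(formed) = 5095 kJ
  ΔH_A = 5273 − 5095 = +178 kJ
Reaction B:
  Bonds broken (reactants):
    C-C: 2 × 341 = 682
    C-H: 8 × 425 = 3400
    C=C: 1 × 638 = 638
    H-F: 1 × 583 = 583
    Σ(broken) = 5303 kJ
  Bonds formed (products):
    C-C: 3 × 341 = 1023
    C-F: 1 × 492 = 492
    C-H: 9 × 425 = 3825
    Σ(formed) = 5340 kJ
  ΔH_B = 5303 − 5340 = −37 kJ
ΔH_A − ΔH_B = +215 kJ, so reaction B has the more negative ΔH; |ΔH_A − ΔH_B| = 215 kJ.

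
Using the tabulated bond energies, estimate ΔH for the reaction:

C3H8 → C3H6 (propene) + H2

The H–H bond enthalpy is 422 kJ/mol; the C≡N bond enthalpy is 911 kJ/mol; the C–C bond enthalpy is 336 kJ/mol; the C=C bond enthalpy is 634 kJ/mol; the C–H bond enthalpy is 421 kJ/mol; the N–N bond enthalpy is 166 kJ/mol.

ΔH ≈ +122 kJ

Bonds broken (reactants):
  C–C: 2 × 336 = 672
  C–H: 8 × 421 = 3368
  Σ(broken) = 4040 kJ
Bonds formed (products):
  C–C: 1 × 336 = 336
  C–H: 6 × 421 = 2526
  C=C: 1 × 634 = 634
  H–H: 1 × 422 = 422
  Σ(formed) = 3918 kJ
ΔH = Σ(broken) − Σ(formed) = 4040 − 3918 = +122 kJ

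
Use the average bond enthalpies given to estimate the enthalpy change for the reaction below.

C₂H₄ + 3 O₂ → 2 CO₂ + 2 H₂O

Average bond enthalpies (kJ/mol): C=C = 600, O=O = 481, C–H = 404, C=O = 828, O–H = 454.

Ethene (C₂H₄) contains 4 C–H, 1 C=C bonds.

ΔH ≈ −1469 kJ

Bonds broken (reactants):
  C–H: 4 × 404 = 1616
  C=C: 1 × 600 = 600
  O=O: 3 × 481 = 1443
  Σ(broken) = 3659 kJ
Bonds formed (products):
  C=O: 4 × 828 = 3312
  O–H: 4 × 454 = 1816
  Σ(formed) = 5128 kJ
ΔH = Σ(broken) − Σ(formed) = 3659 − 5128 = −1469 kJ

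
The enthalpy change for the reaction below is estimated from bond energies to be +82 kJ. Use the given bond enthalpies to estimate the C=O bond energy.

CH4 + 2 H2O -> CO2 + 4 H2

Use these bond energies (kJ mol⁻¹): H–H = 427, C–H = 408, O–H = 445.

D(C=O) ≈ 811 kJ/mol

Let D be the C=O bond energy.
Σ(broken) = 4×408 + 4×445 = 3412
Σ(formed) = 2×D + 4×427 = 1708 + 2D
ΔH = Σ(broken) − Σ(formed) = (3412) − (1708 + 2D) = +1704 − 2D
Setting this equal to +82 kJ gives 2D = 1622, so D = 811 kJ/mol.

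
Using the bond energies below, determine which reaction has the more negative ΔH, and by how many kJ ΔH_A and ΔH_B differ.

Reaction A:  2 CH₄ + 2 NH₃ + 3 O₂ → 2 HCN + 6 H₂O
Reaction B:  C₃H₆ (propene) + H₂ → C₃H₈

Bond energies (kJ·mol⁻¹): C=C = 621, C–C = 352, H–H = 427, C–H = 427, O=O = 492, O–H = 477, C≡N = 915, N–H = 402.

Reaction A, by 946 kJ

Reaction A:
  Bonds broken (reactants):
    C–H: 8 × 427 = 3416
    N–H: 6 × 402 = 2412
    O=O: 3 × 492 = 1476
    Σ(broken) = 7304 kJ
  Bonds formed (products):
    C≡N: 2 × 915 = 1830
    C–H: 2 × 427 = 854
    O–H: 12 × 477 = 5724
    Σ(formed) = 8408 kJ
  ΔH_A = 7304 − 8408 = −1104 kJ
Reaction B:
  Bonds broken (reactants):
    C–C: 1 × 352 = 352
    C–H: 6 × 427 = 2562
    C=C: 1 × 621 = 621
    H–H: 1 × 427 = 427
    Σ(broken) = 3962 kJ
  Bonds formed (products):
    C–C: 2 × 352 = 704
    C–H: 8 × 427 = 3416
    Σ(formed) = 4120 kJ
  ΔH_B = 3962 − 4120 = −158 kJ
ΔH_A − ΔH_B = −946 kJ, so reaction A has the more negative ΔH; |ΔH_A − ΔH_B| = 946 kJ.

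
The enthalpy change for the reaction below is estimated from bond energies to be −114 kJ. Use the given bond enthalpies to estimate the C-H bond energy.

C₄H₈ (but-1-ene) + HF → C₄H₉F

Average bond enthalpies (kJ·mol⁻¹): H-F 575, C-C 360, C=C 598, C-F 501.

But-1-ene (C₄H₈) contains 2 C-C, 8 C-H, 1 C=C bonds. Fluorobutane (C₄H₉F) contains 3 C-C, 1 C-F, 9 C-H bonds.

Let D be the C-H bond energy.
Σ(broken) = 2×360 + 8×D + 1×598 + 1×575 = 1893 + 8D
Σ(formed) = 3×360 + 1×501 + 9×D = 1581 + 9D
ΔH = Σ(broken) − Σ(formed) = (1893 + 8D) − (1581 + 9D) = +312 − D
Setting this equal to −114 kJ gives D = 426 kJ/mol.

D(C-H) ≈ 426 kJ/mol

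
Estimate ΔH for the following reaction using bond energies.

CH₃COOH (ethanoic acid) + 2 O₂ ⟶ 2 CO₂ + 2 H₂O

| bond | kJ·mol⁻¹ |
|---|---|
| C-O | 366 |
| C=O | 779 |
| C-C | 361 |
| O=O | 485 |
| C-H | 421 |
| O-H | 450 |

Bonds broken (reactants):
  C-C: 1 × 361 = 361
  C-H: 3 × 421 = 1263
  C-O: 1 × 366 = 366
  C=O: 1 × 779 = 779
  O-H: 1 × 450 = 450
  O=O: 2 × 485 = 970
  Σ(broken) = 4189 kJ
Bonds formed (products):
  C=O: 4 × 779 = 3116
  O-H: 4 × 450 = 1800
  Σ(formed) = 4916 kJ
ΔH = Σ(broken) − Σ(formed) = 4189 − 4916 = −727 kJ

ΔH ≈ −727 kJ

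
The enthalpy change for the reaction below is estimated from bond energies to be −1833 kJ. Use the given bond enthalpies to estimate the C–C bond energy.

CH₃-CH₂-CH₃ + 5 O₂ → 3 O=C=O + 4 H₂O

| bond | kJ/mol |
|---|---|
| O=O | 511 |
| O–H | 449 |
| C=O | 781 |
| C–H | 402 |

Let D be the C–C bond energy.
Σ(broken) = 2×D + 8×402 + 5×511 = 5771 + 2D
Σ(formed) = 6×781 + 8×449 = 8278
ΔH = Σ(broken) − Σ(formed) = (5771 + 2D) − (8278) = −2507 + 2D
Setting this equal to −1833 kJ gives 2D = 674, so D = 337 kJ/mol.

D(C–C) ≈ 337 kJ/mol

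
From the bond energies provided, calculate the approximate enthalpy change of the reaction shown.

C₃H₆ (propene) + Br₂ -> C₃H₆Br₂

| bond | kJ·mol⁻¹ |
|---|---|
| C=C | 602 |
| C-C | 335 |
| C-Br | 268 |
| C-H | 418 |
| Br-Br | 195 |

ΔH ≈ −74 kJ

Bonds broken (reactants):
  Br-Br: 1 × 195 = 195
  C-C: 1 × 335 = 335
  C-H: 6 × 418 = 2508
  C=C: 1 × 602 = 602
  Σ(broken) = 3640 kJ
Bonds formed (products):
  C-Br: 2 × 268 = 536
  C-C: 2 × 335 = 670
  C-H: 6 × 418 = 2508
  Σ(formed) = 3714 kJ
ΔH = Σ(broken) − Σ(formed) = 3640 − 3714 = −74 kJ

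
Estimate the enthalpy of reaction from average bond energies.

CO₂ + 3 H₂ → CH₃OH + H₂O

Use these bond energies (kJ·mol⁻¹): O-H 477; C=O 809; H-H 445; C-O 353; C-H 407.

ΔH ≈ −52 kJ

Bonds broken (reactants):
  C=O: 2 × 809 = 1618
  H-H: 3 × 445 = 1335
  Σ(broken) = 2953 kJ
Bonds formed (products):
  C-H: 3 × 407 = 1221
  C-O: 1 × 353 = 353
  O-H: 3 × 477 = 1431
  Σ(formed) = 3005 kJ
ΔH = Σ(broken) − Σ(formed) = 2953 − 3005 = −52 kJ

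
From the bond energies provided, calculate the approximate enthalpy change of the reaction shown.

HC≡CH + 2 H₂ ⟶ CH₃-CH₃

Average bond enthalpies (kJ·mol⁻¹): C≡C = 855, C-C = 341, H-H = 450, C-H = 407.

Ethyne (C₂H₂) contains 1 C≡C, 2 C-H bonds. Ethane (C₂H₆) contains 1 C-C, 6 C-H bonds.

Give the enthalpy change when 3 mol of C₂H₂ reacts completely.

ΔH = −642 kJ

Bonds broken (reactants):
  C≡C: 1 × 855 = 855
  C-H: 2 × 407 = 814
  H-H: 2 × 450 = 900
  Σ(broken) = 2569 kJ
Bonds formed (products):
  C-C: 1 × 341 = 341
  C-H: 6 × 407 = 2442
  Σ(formed) = 2783 kJ
ΔH = Σ(broken) − Σ(formed) = 2569 − 2783 = −214 kJ
For 3× the reaction as written: 3 × (−214) = −642 kJ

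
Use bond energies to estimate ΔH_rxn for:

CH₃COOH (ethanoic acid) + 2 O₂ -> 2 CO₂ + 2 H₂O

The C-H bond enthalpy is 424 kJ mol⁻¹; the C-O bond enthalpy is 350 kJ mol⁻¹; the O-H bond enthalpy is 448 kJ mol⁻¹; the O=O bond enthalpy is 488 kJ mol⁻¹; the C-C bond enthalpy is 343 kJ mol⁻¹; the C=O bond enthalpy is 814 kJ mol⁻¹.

ΔH ≈ −845 kJ

Bonds broken (reactants):
  C-C: 1 × 343 = 343
  C-H: 3 × 424 = 1272
  C-O: 1 × 350 = 350
  C=O: 1 × 814 = 814
  O-H: 1 × 448 = 448
  O=O: 2 × 488 = 976
  Σ(broken) = 4203 kJ
Bonds formed (products):
  C=O: 4 × 814 = 3256
  O-H: 4 × 448 = 1792
  Σ(formed) = 5048 kJ
ΔH = Σ(broken) − Σ(formed) = 4203 − 5048 = −845 kJ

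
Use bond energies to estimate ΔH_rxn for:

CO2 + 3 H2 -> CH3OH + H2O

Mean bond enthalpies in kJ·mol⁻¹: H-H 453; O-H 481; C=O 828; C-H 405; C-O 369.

Bonds broken (reactants):
  C=O: 2 × 828 = 1656
  H-H: 3 × 453 = 1359
  Σ(broken) = 3015 kJ
Bonds formed (products):
  C-H: 3 × 405 = 1215
  C-O: 1 × 369 = 369
  O-H: 3 × 481 = 1443
  Σ(formed) = 3027 kJ
ΔH = Σ(broken) − Σ(formed) = 3015 − 3027 = −12 kJ

ΔH ≈ −12 kJ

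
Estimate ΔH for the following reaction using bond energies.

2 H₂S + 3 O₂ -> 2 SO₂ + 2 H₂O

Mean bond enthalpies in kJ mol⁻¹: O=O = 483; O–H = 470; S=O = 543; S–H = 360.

ΔH ≈ −1163 kJ

Bonds broken (reactants):
  O=O: 3 × 483 = 1449
  S–H: 4 × 360 = 1440
  Σ(broken) = 2889 kJ
Bonds formed (products):
  O–H: 4 × 470 = 1880
  S=O: 4 × 543 = 2172
  Σ(formed) = 4052 kJ
ΔH = Σ(broken) − Σ(formed) = 2889 − 4052 = −1163 kJ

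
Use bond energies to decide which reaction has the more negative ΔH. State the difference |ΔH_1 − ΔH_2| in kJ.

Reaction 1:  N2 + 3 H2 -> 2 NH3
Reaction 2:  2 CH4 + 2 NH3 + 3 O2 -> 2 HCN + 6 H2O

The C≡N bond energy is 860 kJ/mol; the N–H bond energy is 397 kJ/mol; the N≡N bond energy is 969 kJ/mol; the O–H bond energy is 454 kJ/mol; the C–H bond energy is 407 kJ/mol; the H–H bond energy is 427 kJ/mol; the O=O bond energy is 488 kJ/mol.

Reaction 1:
  Bonds broken (reactants):
    H–H: 3 × 427 = 1281
    N≡N: 1 × 969 = 969
    Σ(broken) = 2250 kJ
  Bonds formed (products):
    N–H: 6 × 397 = 2382
    Σ(formed) = 2382 kJ
  ΔH_1 = 2250 − 2382 = −132 kJ
Reaction 2:
  Bonds broken (reactants):
    C–H: 8 × 407 = 3256
    N–H: 6 × 397 = 2382
    O=O: 3 × 488 = 1464
    Σ(broken) = 7102 kJ
  Bonds formed (products):
    C≡N: 2 × 860 = 1720
    C–H: 2 × 407 = 814
    O–H: 12 × 454 = 5448
    Σ(formed) = 7982 kJ
  ΔH_2 = 7102 − 7982 = −880 kJ
ΔH_1 − ΔH_2 = +748 kJ, so reaction 2 has the more negative ΔH; |ΔH_1 − ΔH_2| = 748 kJ.

Reaction 2, by 748 kJ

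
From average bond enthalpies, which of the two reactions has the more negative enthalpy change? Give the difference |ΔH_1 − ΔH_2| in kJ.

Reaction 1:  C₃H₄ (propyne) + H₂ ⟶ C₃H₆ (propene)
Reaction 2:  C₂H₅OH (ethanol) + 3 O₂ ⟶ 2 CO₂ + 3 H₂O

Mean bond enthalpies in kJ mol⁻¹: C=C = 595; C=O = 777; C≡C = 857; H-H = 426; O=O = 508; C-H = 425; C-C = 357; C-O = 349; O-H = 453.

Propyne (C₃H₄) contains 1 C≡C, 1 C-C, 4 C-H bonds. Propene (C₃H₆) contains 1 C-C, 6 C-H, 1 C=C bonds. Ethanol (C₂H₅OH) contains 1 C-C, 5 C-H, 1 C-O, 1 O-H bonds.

Reaction 1:
  Bonds broken (reactants):
    C≡C: 1 × 857 = 857
    C-C: 1 × 357 = 357
    C-H: 4 × 425 = 1700
    H-H: 1 × 426 = 426
    Σ(broken) = 3340 kJ
  Bonds formed (products):
    C-C: 1 × 357 = 357
    C-H: 6 × 425 = 2550
    C=C: 1 × 595 = 595
    Σ(formed) = 3502 kJ
  ΔH_1 = 3340 − 3502 = −162 kJ
Reaction 2:
  Bonds broken (reactants):
    C-C: 1 × 357 = 357
    C-H: 5 × 425 = 2125
    C-O: 1 × 349 = 349
    O-H: 1 × 453 = 453
    O=O: 3 × 508 = 1524
    Σ(broken) = 4808 kJ
  Bonds formed (products):
    C=O: 4 × 777 = 3108
    O-H: 6 × 453 = 2718
    Σ(formed) = 5826 kJ
  ΔH_2 = 4808 − 5826 = −1018 kJ
ΔH_1 − ΔH_2 = +856 kJ, so reaction 2 has the more negative ΔH; |ΔH_1 − ΔH_2| = 856 kJ.

Reaction 2, by 856 kJ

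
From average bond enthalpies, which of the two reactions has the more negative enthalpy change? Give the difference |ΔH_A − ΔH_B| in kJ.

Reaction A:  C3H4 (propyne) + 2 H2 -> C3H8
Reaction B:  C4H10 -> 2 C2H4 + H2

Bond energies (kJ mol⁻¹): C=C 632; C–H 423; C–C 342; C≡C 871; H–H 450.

Reaction A:
  Bonds broken (reactants):
    C≡C: 1 × 871 = 871
    C–C: 1 × 342 = 342
    C–H: 4 × 423 = 1692
    H–H: 2 × 450 = 900
    Σ(broken) = 3805 kJ
  Bonds formed (products):
    C–C: 2 × 342 = 684
    C–H: 8 × 423 = 3384
    Σ(formed) = 4068 kJ
  ΔH_A = 3805 − 4068 = −263 kJ
Reaction B:
  Bonds broken (reactants):
    C–C: 3 × 342 = 1026
    C–H: 10 × 423 = 4230
    Σ(broken) = 5256 kJ
  Bonds formed (products):
    C–H: 8 × 423 = 3384
    C=C: 2 × 632 = 1264
    H–H: 1 × 450 = 450
    Σ(formed) = 5098 kJ
  ΔH_B = 5256 − 5098 = +158 kJ
ΔH_A − ΔH_B = −421 kJ, so reaction A has the more negative ΔH; |ΔH_A − ΔH_B| = 421 kJ.

Reaction A, by 421 kJ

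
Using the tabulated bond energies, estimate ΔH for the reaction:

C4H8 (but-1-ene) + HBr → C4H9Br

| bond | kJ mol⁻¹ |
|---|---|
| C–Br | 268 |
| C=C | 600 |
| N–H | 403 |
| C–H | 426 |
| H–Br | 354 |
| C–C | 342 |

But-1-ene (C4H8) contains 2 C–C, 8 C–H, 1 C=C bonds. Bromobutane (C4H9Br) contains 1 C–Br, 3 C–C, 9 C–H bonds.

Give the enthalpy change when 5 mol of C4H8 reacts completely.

Bonds broken (reactants):
  C–C: 2 × 342 = 684
  C–H: 8 × 426 = 3408
  C=C: 1 × 600 = 600
  H–Br: 1 × 354 = 354
  Σ(broken) = 5046 kJ
Bonds formed (products):
  C–Br: 1 × 268 = 268
  C–C: 3 × 342 = 1026
  C–H: 9 × 426 = 3834
  Σ(formed) = 5128 kJ
ΔH = Σ(broken) − Σ(formed) = 5046 − 5128 = −82 kJ
For 5× the reaction as written: 5 × (−82) = −410 kJ

ΔH = −410 kJ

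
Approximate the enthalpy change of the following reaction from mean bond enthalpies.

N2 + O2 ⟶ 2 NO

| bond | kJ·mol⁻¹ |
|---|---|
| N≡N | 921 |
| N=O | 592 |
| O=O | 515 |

Bonds broken (reactants):
  N≡N: 1 × 921 = 921
  O=O: 1 × 515 = 515
  Σ(broken) = 1436 kJ
Bonds formed (products):
  N=O: 2 × 592 = 1184
  Σ(formed) = 1184 kJ
ΔH = Σ(broken) − Σ(formed) = 1436 − 1184 = +252 kJ

ΔH ≈ +252 kJ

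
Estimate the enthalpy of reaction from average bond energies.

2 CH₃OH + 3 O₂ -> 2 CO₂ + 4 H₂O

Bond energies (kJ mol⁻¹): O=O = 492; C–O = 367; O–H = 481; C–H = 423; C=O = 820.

Bonds broken (reactants):
  C–H: 6 × 423 = 2538
  C–O: 2 × 367 = 734
  O–H: 2 × 481 = 962
  O=O: 3 × 492 = 1476
  Σ(broken) = 5710 kJ
Bonds formed (products):
  C=O: 4 × 820 = 3280
  O–H: 8 × 481 = 3848
  Σ(formed) = 7128 kJ
ΔH = Σ(broken) − Σ(formed) = 5710 − 7128 = −1418 kJ

ΔH ≈ −1418 kJ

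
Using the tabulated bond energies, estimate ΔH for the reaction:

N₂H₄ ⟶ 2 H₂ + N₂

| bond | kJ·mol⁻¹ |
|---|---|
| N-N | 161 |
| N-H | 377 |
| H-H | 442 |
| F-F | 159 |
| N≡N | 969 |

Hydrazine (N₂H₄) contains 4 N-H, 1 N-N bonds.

ΔH ≈ −184 kJ

Bonds broken (reactants):
  N-H: 4 × 377 = 1508
  N-N: 1 × 161 = 161
  Σ(broken) = 1669 kJ
Bonds formed (products):
  H-H: 2 × 442 = 884
  N≡N: 1 × 969 = 969
  Σ(formed) = 1853 kJ
ΔH = Σ(broken) − Σ(formed) = 1669 − 1853 = −184 kJ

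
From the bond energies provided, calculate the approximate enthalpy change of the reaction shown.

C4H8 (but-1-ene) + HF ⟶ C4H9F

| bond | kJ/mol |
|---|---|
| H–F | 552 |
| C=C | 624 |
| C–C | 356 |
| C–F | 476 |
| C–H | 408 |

ΔH ≈ −64 kJ

Bonds broken (reactants):
  C–C: 2 × 356 = 712
  C–H: 8 × 408 = 3264
  C=C: 1 × 624 = 624
  H–F: 1 × 552 = 552
  Σ(broken) = 5152 kJ
Bonds formed (products):
  C–C: 3 × 356 = 1068
  C–F: 1 × 476 = 476
  C–H: 9 × 408 = 3672
  Σ(formed) = 5216 kJ
ΔH = Σ(broken) − Σ(formed) = 5152 − 5216 = −64 kJ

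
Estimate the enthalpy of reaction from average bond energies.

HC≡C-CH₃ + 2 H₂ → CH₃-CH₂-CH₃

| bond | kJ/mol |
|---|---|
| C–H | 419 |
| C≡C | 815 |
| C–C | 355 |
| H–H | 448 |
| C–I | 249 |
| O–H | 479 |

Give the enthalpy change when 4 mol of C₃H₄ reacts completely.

ΔH = −1280 kJ

Bonds broken (reactants):
  C≡C: 1 × 815 = 815
  C–C: 1 × 355 = 355
  C–H: 4 × 419 = 1676
  H–H: 2 × 448 = 896
  Σ(broken) = 3742 kJ
Bonds formed (products):
  C–C: 2 × 355 = 710
  C–H: 8 × 419 = 3352
  Σ(formed) = 4062 kJ
ΔH = Σ(broken) − Σ(formed) = 3742 − 4062 = −320 kJ
For 4× the reaction as written: 4 × (−320) = −1280 kJ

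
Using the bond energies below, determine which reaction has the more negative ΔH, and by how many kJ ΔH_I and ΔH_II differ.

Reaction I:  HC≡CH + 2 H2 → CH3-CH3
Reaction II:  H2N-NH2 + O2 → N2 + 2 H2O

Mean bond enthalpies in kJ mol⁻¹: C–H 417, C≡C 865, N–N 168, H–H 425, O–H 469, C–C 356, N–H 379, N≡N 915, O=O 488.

Reaction I:
  Bonds broken (reactants):
    C≡C: 1 × 865 = 865
    C–H: 2 × 417 = 834
    H–H: 2 × 425 = 850
    Σ(broken) = 2549 kJ
  Bonds formed (products):
    C–C: 1 × 356 = 356
    C–H: 6 × 417 = 2502
    Σ(formed) = 2858 kJ
  ΔH_I = 2549 − 2858 = −309 kJ
Reaction II:
  Bonds broken (reactants):
    N–H: 4 × 379 = 1516
    N–N: 1 × 168 = 168
    O=O: 1 × 488 = 488
    Σ(broken) = 2172 kJ
  Bonds formed (products):
    N≡N: 1 × 915 = 915
    O–H: 4 × 469 = 1876
    Σ(formed) = 2791 kJ
  ΔH_II = 2172 − 2791 = −619 kJ
ΔH_I − ΔH_II = +310 kJ, so reaction II has the more negative ΔH; |ΔH_I − ΔH_II| = 310 kJ.

Reaction II, by 310 kJ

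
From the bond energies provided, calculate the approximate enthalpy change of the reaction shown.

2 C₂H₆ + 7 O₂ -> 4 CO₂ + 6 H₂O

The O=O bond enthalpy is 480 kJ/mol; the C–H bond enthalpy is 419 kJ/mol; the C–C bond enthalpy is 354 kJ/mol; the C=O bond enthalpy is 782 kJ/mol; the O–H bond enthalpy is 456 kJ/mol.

ΔH ≈ −2632 kJ

Bonds broken (reactants):
  C–C: 2 × 354 = 708
  C–H: 12 × 419 = 5028
  O=O: 7 × 480 = 3360
  Σ(broken) = 9096 kJ
Bonds formed (products):
  C=O: 8 × 782 = 6256
  O–H: 12 × 456 = 5472
  Σ(formed) = 11728 kJ
ΔH = Σ(broken) − Σ(formed) = 9096 − 11728 = −2632 kJ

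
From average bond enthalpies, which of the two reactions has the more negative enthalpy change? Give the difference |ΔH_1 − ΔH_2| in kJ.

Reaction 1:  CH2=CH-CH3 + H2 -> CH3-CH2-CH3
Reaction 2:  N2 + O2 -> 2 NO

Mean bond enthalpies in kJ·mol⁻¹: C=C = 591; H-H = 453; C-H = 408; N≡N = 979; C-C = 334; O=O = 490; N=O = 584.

Reaction 1:
  Bonds broken (reactants):
    C-C: 1 × 334 = 334
    C-H: 6 × 408 = 2448
    C=C: 1 × 591 = 591
    H-H: 1 × 453 = 453
    Σ(broken) = 3826 kJ
  Bonds formed (products):
    C-C: 2 × 334 = 668
    C-H: 8 × 408 = 3264
    Σ(formed) = 3932 kJ
  ΔH_1 = 3826 − 3932 = −106 kJ
Reaction 2:
  Bonds broken (reactants):
    N≡N: 1 × 979 = 979
    O=O: 1 × 490 = 490
    Σ(broken) = 1469 kJ
  Bonds formed (products):
    N=O: 2 × 584 = 1168
    Σ(formed) = 1168 kJ
  ΔH_2 = 1469 − 1168 = +301 kJ
ΔH_1 − ΔH_2 = −407 kJ, so reaction 1 has the more negative ΔH; |ΔH_1 − ΔH_2| = 407 kJ.

Reaction 1, by 407 kJ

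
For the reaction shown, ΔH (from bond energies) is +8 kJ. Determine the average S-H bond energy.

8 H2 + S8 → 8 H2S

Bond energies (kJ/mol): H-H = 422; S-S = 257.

D(S-H) ≈ 339 kJ/mol

Let D be the S-H bond energy.
Σ(broken) = 8×422 + 8×257 = 5432
Σ(formed) = 16×D = 16D
ΔH = Σ(broken) − Σ(formed) = (5432) − (16D) = +5432 − 16D
Setting this equal to +8 kJ gives 16D = 5424, so D = 339 kJ/mol.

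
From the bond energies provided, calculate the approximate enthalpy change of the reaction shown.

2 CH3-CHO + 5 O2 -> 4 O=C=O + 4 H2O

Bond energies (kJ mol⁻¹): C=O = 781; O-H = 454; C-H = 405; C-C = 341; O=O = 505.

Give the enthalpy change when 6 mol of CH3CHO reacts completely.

ΔH = −5613 kJ

Bonds broken (reactants):
  C-C: 2 × 341 = 682
  C-H: 8 × 405 = 3240
  C=O: 2 × 781 = 1562
  O=O: 5 × 505 = 2525
  Σ(broken) = 8009 kJ
Bonds formed (products):
  C=O: 8 × 781 = 6248
  O-H: 8 × 454 = 3632
  Σ(formed) = 9880 kJ
ΔH = Σ(broken) − Σ(formed) = 8009 − 9880 = −1871 kJ
For 3× the reaction as written: 3 × (−1871) = −5613 kJ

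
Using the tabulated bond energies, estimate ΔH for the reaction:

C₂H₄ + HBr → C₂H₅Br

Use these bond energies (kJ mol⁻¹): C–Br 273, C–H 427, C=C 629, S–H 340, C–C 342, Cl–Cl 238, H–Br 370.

Bonds broken (reactants):
  C–H: 4 × 427 = 1708
  C=C: 1 × 629 = 629
  H–Br: 1 × 370 = 370
  Σ(broken) = 2707 kJ
Bonds formed (products):
  C–Br: 1 × 273 = 273
  C–C: 1 × 342 = 342
  C–H: 5 × 427 = 2135
  Σ(formed) = 2750 kJ
ΔH = Σ(broken) − Σ(formed) = 2707 − 2750 = −43 kJ

ΔH ≈ −43 kJ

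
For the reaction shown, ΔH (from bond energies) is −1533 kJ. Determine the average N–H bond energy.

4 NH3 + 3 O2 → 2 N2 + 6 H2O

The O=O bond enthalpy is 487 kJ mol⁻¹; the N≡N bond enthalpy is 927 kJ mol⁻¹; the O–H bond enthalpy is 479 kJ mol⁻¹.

Let D be the N–H bond energy.
Σ(broken) = 12×D + 3×487 = 1461 + 12D
Σ(formed) = 2×927 + 12×479 = 7602
ΔH = Σ(broken) − Σ(formed) = (1461 + 12D) − (7602) = −6141 + 12D
Setting this equal to −1533 kJ gives 12D = 4608, so D = 384 kJ/mol.

D(N–H) ≈ 384 kJ/mol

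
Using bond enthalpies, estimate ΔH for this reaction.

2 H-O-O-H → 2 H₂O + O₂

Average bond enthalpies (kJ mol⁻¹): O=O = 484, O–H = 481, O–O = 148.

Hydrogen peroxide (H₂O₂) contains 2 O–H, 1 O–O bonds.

Bonds broken (reactants):
  O–H: 4 × 481 = 1924
  O–O: 2 × 148 = 296
  Σ(broken) = 2220 kJ
Bonds formed (products):
  O–H: 4 × 481 = 1924
  O=O: 1 × 484 = 484
  Σ(formed) = 2408 kJ
ΔH = Σ(broken) − Σ(formed) = 2220 − 2408 = −188 kJ

ΔH ≈ −188 kJ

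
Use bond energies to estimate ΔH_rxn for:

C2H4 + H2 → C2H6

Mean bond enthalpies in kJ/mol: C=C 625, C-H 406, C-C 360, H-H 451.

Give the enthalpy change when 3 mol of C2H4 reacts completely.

Bonds broken (reactants):
  C-H: 4 × 406 = 1624
  C=C: 1 × 625 = 625
  H-H: 1 × 451 = 451
  Σ(broken) = 2700 kJ
Bonds formed (products):
  C-C: 1 × 360 = 360
  C-H: 6 × 406 = 2436
  Σ(formed) = 2796 kJ
ΔH = Σ(broken) − Σ(formed) = 2700 − 2796 = −96 kJ
For 3× the reaction as written: 3 × (−96) = −288 kJ

ΔH = −288 kJ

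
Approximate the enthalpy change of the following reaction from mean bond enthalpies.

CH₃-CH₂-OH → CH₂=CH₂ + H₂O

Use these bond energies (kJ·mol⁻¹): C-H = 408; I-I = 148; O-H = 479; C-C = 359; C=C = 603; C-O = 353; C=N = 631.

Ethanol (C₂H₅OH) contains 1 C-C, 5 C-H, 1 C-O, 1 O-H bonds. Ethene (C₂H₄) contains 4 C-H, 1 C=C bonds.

ΔH ≈ +38 kJ

Bonds broken (reactants):
  C-C: 1 × 359 = 359
  C-H: 5 × 408 = 2040
  C-O: 1 × 353 = 353
  O-H: 1 × 479 = 479
  Σ(broken) = 3231 kJ
Bonds formed (products):
  C-H: 4 × 408 = 1632
  C=C: 1 × 603 = 603
  O-H: 2 × 479 = 958
  Σ(formed) = 3193 kJ
ΔH = Σ(broken) − Σ(formed) = 3231 − 3193 = +38 kJ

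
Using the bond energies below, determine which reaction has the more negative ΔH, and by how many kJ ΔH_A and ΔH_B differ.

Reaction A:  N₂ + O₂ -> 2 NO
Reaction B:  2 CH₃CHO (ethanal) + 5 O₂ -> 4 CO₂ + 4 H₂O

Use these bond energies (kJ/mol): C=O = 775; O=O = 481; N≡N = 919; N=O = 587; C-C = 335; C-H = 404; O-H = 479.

Reaction B, by 2401 kJ

Reaction A:
  Bonds broken (reactants):
    N≡N: 1 × 919 = 919
    O=O: 1 × 481 = 481
    Σ(broken) = 1400 kJ
  Bonds formed (products):
    N=O: 2 × 587 = 1174
    Σ(formed) = 1174 kJ
  ΔH_A = 1400 − 1174 = +226 kJ
Reaction B:
  Bonds broken (reactants):
    C-C: 2 × 335 = 670
    C-H: 8 × 404 = 3232
    C=O: 2 × 775 = 1550
    O=O: 5 × 481 = 2405
    Σ(broken) = 7857 kJ
  Bonds formed (products):
    C=O: 8 × 775 = 6200
    O-H: 8 × 479 = 3832
    Σ(formed) = 10032 kJ
  ΔH_B = 7857 − 10032 = −2175 kJ
ΔH_A − ΔH_B = +2401 kJ, so reaction B has the more negative ΔH; |ΔH_A − ΔH_B| = 2401 kJ.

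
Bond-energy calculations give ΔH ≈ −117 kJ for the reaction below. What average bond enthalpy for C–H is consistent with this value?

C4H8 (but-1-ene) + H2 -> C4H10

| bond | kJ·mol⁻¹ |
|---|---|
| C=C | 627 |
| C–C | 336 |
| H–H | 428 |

D(C–H) ≈ 418 kJ/mol

Let D be the C–H bond energy.
Σ(broken) = 2×336 + 8×D + 1×627 + 1×428 = 1727 + 8D
Σ(formed) = 3×336 + 10×D = 1008 + 10D
ΔH = Σ(broken) − Σ(formed) = (1727 + 8D) − (1008 + 10D) = +719 − 2D
Setting this equal to −117 kJ gives 2D = 836, so D = 418 kJ/mol.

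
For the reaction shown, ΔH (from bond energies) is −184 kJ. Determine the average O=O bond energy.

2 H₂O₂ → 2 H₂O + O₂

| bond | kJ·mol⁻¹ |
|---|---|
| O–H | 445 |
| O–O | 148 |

D(O=O) ≈ 480 kJ/mol

Let D be the O=O bond energy.
Σ(broken) = 4×445 + 2×148 = 2076
Σ(formed) = 4×445 + 1×D = 1780 + D
ΔH = Σ(broken) − Σ(formed) = (2076) − (1780 + D) = +296 − D
Setting this equal to −184 kJ gives D = 480 kJ/mol.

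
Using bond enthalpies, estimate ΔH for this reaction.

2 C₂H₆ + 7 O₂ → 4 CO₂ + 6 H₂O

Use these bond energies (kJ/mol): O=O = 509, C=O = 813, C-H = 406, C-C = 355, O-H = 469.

Bonds broken (reactants):
  C-C: 2 × 355 = 710
  C-H: 12 × 406 = 4872
  O=O: 7 × 509 = 3563
  Σ(broken) = 9145 kJ
Bonds formed (products):
  C=O: 8 × 813 = 6504
  O-H: 12 × 469 = 5628
  Σ(formed) = 12132 kJ
ΔH = Σ(broken) − Σ(formed) = 9145 − 12132 = −2987 kJ

ΔH ≈ −2987 kJ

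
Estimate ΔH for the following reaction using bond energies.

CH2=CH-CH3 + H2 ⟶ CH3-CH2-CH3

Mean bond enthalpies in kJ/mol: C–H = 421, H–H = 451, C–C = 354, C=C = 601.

ΔH ≈ −144 kJ

Bonds broken (reactants):
  C–C: 1 × 354 = 354
  C–H: 6 × 421 = 2526
  C=C: 1 × 601 = 601
  H–H: 1 × 451 = 451
  Σ(broken) = 3932 kJ
Bonds formed (products):
  C–C: 2 × 354 = 708
  C–H: 8 × 421 = 3368
  Σ(formed) = 4076 kJ
ΔH = Σ(broken) − Σ(formed) = 3932 − 4076 = −144 kJ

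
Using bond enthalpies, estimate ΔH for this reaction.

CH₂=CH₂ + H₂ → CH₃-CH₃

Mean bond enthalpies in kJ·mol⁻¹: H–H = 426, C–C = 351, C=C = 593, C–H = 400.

Bonds broken (reactants):
  C–H: 4 × 400 = 1600
  C=C: 1 × 593 = 593
  H–H: 1 × 426 = 426
  Σ(broken) = 2619 kJ
Bonds formed (products):
  C–C: 1 × 351 = 351
  C–H: 6 × 400 = 2400
  Σ(formed) = 2751 kJ
ΔH = Σ(broken) − Σ(formed) = 2619 − 2751 = −132 kJ

ΔH ≈ −132 kJ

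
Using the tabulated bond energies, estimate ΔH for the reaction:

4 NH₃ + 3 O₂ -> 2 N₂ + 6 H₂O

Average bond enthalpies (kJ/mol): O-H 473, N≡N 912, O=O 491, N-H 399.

ΔH ≈ −1239 kJ

Bonds broken (reactants):
  N-H: 12 × 399 = 4788
  O=O: 3 × 491 = 1473
  Σ(broken) = 6261 kJ
Bonds formed (products):
  N≡N: 2 × 912 = 1824
  O-H: 12 × 473 = 5676
  Σ(formed) = 7500 kJ
ΔH = Σ(broken) − Σ(formed) = 6261 − 7500 = −1239 kJ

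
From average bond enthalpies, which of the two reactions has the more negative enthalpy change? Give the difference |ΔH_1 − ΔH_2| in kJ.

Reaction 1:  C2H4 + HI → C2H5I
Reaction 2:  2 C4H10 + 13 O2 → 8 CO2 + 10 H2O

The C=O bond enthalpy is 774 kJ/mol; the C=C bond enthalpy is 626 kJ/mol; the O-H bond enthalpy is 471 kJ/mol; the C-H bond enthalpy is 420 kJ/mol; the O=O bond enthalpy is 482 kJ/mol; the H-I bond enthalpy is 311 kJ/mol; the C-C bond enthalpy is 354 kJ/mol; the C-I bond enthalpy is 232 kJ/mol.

Reaction 1:
  Bonds broken (reactants):
    C-H: 4 × 420 = 1680
    C=C: 1 × 626 = 626
    H-I: 1 × 311 = 311
    Σ(broken) = 2617 kJ
  Bonds formed (products):
    C-C: 1 × 354 = 354
    C-H: 5 × 420 = 2100
    C-I: 1 × 232 = 232
    Σ(formed) = 2686 kJ
  ΔH_1 = 2617 − 2686 = −69 kJ
Reaction 2:
  Bonds broken (reactants):
    C-C: 6 × 354 = 2124
    C-H: 20 × 420 = 8400
    O=O: 13 × 482 = 6266
    Σ(broken) = 16790 kJ
  Bonds formed (products):
    C=O: 16 × 774 = 12384
    O-H: 20 × 471 = 9420
    Σ(formed) = 21804 kJ
  ΔH_2 = 16790 − 21804 = −5014 kJ
ΔH_1 − ΔH_2 = +4945 kJ, so reaction 2 has the more negative ΔH; |ΔH_1 − ΔH_2| = 4945 kJ.

Reaction 2, by 4945 kJ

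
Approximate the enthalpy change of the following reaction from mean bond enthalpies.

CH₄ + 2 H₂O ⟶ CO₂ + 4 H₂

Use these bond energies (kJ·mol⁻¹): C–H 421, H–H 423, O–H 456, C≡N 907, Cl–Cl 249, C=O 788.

ΔH ≈ +240 kJ

Bonds broken (reactants):
  C–H: 4 × 421 = 1684
  O–H: 4 × 456 = 1824
  Σ(broken) = 3508 kJ
Bonds formed (products):
  C=O: 2 × 788 = 1576
  H–H: 4 × 423 = 1692
  Σ(formed) = 3268 kJ
ΔH = Σ(broken) − Σ(formed) = 3508 − 3268 = +240 kJ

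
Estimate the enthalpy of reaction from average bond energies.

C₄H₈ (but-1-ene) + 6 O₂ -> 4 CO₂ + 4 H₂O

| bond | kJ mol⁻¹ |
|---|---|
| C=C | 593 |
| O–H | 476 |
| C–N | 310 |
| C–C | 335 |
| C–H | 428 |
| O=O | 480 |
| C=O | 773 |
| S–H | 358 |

ΔH ≈ −2425 kJ

Bonds broken (reactants):
  C–C: 2 × 335 = 670
  C–H: 8 × 428 = 3424
  C=C: 1 × 593 = 593
  O=O: 6 × 480 = 2880
  Σ(broken) = 7567 kJ
Bonds formed (products):
  C=O: 8 × 773 = 6184
  O–H: 8 × 476 = 3808
  Σ(formed) = 9992 kJ
ΔH = Σ(broken) − Σ(formed) = 7567 − 9992 = −2425 kJ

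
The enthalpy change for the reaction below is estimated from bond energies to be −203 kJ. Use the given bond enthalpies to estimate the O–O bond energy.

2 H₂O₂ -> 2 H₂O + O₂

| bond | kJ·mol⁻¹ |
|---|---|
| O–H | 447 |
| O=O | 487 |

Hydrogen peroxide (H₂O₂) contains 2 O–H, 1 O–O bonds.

Let D be the O–O bond energy.
Σ(broken) = 4×447 + 2×D = 1788 + 2D
Σ(formed) = 4×447 + 1×487 = 2275
ΔH = Σ(broken) − Σ(formed) = (1788 + 2D) − (2275) = −487 + 2D
Setting this equal to −203 kJ gives 2D = 284, so D = 142 kJ/mol.

D(O–O) ≈ 142 kJ/mol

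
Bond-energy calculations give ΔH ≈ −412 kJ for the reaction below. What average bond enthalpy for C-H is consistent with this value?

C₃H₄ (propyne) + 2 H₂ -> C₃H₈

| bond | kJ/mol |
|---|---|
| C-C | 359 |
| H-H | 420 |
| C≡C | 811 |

D(C-H) ≈ 426 kJ/mol

Let D be the C-H bond energy.
Σ(broken) = 1×811 + 1×359 + 4×D + 2×420 = 2010 + 4D
Σ(formed) = 2×359 + 8×D = 718 + 8D
ΔH = Σ(broken) − Σ(formed) = (2010 + 4D) − (718 + 8D) = +1292 − 4D
Setting this equal to −412 kJ gives 4D = 1704, so D = 426 kJ/mol.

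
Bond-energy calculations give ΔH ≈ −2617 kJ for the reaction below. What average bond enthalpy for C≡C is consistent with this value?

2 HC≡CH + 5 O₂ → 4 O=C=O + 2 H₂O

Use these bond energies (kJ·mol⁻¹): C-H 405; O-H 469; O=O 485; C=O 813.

D(C≡C) ≈ 859 kJ/mol

Let D be the C≡C bond energy.
Σ(broken) = 2×D + 4×405 + 5×485 = 4045 + 2D
Σ(formed) = 8×813 + 4×469 = 8380
ΔH = Σ(broken) − Σ(formed) = (4045 + 2D) − (8380) = −4335 + 2D
Setting this equal to −2617 kJ gives 2D = 1718, so D = 859 kJ/mol.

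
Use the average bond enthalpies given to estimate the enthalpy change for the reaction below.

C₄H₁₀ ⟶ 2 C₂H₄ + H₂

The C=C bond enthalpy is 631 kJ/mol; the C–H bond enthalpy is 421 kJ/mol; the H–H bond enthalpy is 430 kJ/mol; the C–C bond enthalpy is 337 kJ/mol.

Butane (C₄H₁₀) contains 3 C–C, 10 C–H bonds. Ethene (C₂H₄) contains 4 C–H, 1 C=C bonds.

Bonds broken (reactants):
  C–C: 3 × 337 = 1011
  C–H: 10 × 421 = 4210
  Σ(broken) = 5221 kJ
Bonds formed (products):
  C–H: 8 × 421 = 3368
  C=C: 2 × 631 = 1262
  H–H: 1 × 430 = 430
  Σ(formed) = 5060 kJ
ΔH = Σ(broken) − Σ(formed) = 5221 − 5060 = +161 kJ

ΔH ≈ +161 kJ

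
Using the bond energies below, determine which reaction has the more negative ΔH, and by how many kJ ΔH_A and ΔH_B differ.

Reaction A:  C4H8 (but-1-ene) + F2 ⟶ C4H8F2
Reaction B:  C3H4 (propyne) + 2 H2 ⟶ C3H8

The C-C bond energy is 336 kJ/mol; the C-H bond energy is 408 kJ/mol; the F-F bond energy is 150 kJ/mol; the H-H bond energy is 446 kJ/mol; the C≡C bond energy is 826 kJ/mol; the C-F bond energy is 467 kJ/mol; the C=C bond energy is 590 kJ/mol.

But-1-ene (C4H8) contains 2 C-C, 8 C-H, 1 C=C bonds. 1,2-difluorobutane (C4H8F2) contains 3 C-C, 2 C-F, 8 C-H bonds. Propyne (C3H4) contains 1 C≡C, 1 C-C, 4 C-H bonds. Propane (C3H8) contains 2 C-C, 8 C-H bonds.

Reaction A:
  Bonds broken (reactants):
    C-C: 2 × 336 = 672
    C-H: 8 × 408 = 3264
    C=C: 1 × 590 = 590
    F-F: 1 × 150 = 150
    Σ(broken) = 4676 kJ
  Bonds formed (products):
    C-C: 3 × 336 = 1008
    C-F: 2 × 467 = 934
    C-H: 8 × 408 = 3264
    Σ(formed) = 5206 kJ
  ΔH_A = 4676 − 5206 = −530 kJ
Reaction B:
  Bonds broken (reactants):
    C≡C: 1 × 826 = 826
    C-C: 1 × 336 = 336
    C-H: 4 × 408 = 1632
    H-H: 2 × 446 = 892
    Σ(broken) = 3686 kJ
  Bonds formed (products):
    C-C: 2 × 336 = 672
    C-H: 8 × 408 = 3264
    Σ(formed) = 3936 kJ
  ΔH_B = 3686 − 3936 = −250 kJ
ΔH_A − ΔH_B = −280 kJ, so reaction A has the more negative ΔH; |ΔH_A − ΔH_B| = 280 kJ.

Reaction A, by 280 kJ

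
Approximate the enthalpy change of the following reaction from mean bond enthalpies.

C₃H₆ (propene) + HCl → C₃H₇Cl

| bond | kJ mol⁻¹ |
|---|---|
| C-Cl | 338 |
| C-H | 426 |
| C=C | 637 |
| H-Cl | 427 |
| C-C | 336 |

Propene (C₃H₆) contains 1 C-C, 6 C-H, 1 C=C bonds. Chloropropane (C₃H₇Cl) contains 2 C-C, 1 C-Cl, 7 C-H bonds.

ΔH ≈ −36 kJ

Bonds broken (reactants):
  C-C: 1 × 336 = 336
  C-H: 6 × 426 = 2556
  C=C: 1 × 637 = 637
  H-Cl: 1 × 427 = 427
  Σ(broken) = 3956 kJ
Bonds formed (products):
  C-C: 2 × 336 = 672
  C-Cl: 1 × 338 = 338
  C-H: 7 × 426 = 2982
  Σ(formed) = 3992 kJ
ΔH = Σ(broken) − Σ(formed) = 3956 − 3992 = −36 kJ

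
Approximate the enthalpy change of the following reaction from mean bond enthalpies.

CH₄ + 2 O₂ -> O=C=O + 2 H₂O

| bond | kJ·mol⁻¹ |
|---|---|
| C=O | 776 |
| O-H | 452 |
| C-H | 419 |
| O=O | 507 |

ΔH ≈ −670 kJ

Bonds broken (reactants):
  C-H: 4 × 419 = 1676
  O=O: 2 × 507 = 1014
  Σ(broken) = 2690 kJ
Bonds formed (products):
  C=O: 2 × 776 = 1552
  O-H: 4 × 452 = 1808
  Σ(formed) = 3360 kJ
ΔH = Σ(broken) − Σ(formed) = 2690 − 3360 = −670 kJ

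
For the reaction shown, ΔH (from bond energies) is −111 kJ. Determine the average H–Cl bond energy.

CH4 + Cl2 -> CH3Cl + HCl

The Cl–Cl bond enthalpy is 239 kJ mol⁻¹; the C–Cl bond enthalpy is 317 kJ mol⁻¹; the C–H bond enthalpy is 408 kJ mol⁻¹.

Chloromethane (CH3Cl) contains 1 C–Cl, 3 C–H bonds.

D(H–Cl) ≈ 441 kJ/mol

Let D be the H–Cl bond energy.
Σ(broken) = 4×408 + 1×239 = 1871
Σ(formed) = 1×317 + 3×408 + 1×D = 1541 + D
ΔH = Σ(broken) − Σ(formed) = (1871) − (1541 + D) = +330 − D
Setting this equal to −111 kJ gives D = 441 kJ/mol.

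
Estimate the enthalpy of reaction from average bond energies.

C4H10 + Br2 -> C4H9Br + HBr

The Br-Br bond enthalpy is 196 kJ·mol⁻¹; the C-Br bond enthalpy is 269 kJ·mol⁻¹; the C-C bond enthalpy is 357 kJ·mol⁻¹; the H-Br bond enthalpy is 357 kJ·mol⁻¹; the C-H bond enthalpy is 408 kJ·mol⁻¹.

Bonds broken (reactants):
  Br-Br: 1 × 196 = 196
  C-C: 3 × 357 = 1071
  C-H: 10 × 408 = 4080
  Σ(broken) = 5347 kJ
Bonds formed (products):
  C-Br: 1 × 269 = 269
  C-C: 3 × 357 = 1071
  C-H: 9 × 408 = 3672
  H-Br: 1 × 357 = 357
  Σ(formed) = 5369 kJ
ΔH = Σ(broken) − Σ(formed) = 5347 − 5369 = −22 kJ

ΔH ≈ −22 kJ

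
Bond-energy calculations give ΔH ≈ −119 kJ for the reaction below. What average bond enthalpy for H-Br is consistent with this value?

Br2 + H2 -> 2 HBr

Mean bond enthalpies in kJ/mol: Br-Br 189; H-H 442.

D(H-Br) ≈ 375 kJ/mol

Let D be the H-Br bond energy.
Σ(broken) = 1×189 + 1×442 = 631
Σ(formed) = 2×D = 2D
ΔH = Σ(broken) − Σ(formed) = (631) − (2D) = +631 − 2D
Setting this equal to −119 kJ gives 2D = 750, so D = 375 kJ/mol.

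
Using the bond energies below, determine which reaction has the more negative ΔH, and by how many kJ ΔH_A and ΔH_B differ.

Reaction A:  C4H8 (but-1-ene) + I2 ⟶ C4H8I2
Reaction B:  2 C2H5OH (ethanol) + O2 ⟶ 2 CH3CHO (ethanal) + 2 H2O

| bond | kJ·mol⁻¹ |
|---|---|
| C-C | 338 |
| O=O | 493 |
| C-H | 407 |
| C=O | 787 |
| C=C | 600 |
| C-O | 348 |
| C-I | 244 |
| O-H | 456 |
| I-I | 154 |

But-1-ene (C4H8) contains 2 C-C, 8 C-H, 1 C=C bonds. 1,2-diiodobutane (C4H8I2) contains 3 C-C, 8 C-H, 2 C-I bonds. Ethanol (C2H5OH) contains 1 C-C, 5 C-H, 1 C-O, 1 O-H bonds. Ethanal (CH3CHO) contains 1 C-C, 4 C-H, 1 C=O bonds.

Reaction A:
  Bonds broken (reactants):
    C-C: 2 × 338 = 676
    C-H: 8 × 407 = 3256
    C=C: 1 × 600 = 600
    I-I: 1 × 154 = 154
    Σ(broken) = 4686 kJ
  Bonds formed (products):
    C-C: 3 × 338 = 1014
    C-H: 8 × 407 = 3256
    C-I: 2 × 244 = 488
    Σ(formed) = 4758 kJ
  ΔH_A = 4686 − 4758 = −72 kJ
Reaction B:
  Bonds broken (reactants):
    C-C: 2 × 338 = 676
    C-H: 10 × 407 = 4070
    C-O: 2 × 348 = 696
    O-H: 2 × 456 = 912
    O=O: 1 × 493 = 493
    Σ(broken) = 6847 kJ
  Bonds formed (products):
    C-C: 2 × 338 = 676
    C-H: 8 × 407 = 3256
    C=O: 2 × 787 = 1574
    O-H: 4 × 456 = 1824
    Σ(formed) = 7330 kJ
  ΔH_B = 6847 − 7330 = −483 kJ
ΔH_A − ΔH_B = +411 kJ, so reaction B has the more negative ΔH; |ΔH_A − ΔH_B| = 411 kJ.

Reaction B, by 411 kJ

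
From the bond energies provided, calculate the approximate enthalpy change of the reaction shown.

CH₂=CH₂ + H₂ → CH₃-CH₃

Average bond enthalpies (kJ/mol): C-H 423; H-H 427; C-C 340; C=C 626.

Bonds broken (reactants):
  C-H: 4 × 423 = 1692
  C=C: 1 × 626 = 626
  H-H: 1 × 427 = 427
  Σ(broken) = 2745 kJ
Bonds formed (products):
  C-C: 1 × 340 = 340
  C-H: 6 × 423 = 2538
  Σ(formed) = 2878 kJ
ΔH = Σ(broken) − Σ(formed) = 2745 − 2878 = −133 kJ

ΔH ≈ −133 kJ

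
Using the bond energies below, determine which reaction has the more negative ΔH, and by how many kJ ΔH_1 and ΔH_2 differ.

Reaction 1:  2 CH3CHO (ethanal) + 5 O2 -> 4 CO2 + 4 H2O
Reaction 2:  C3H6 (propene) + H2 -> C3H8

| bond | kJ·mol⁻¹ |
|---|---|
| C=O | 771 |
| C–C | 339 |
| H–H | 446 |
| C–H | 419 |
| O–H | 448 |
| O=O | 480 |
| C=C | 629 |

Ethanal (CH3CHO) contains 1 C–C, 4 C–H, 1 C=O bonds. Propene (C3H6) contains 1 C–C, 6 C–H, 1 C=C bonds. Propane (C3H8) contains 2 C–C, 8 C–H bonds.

Reaction 1:
  Bonds broken (reactants):
    C–C: 2 × 339 = 678
    C–H: 8 × 419 = 3352
    C=O: 2 × 771 = 1542
    O=O: 5 × 480 = 2400
    Σ(broken) = 7972 kJ
  Bonds formed (products):
    C=O: 8 × 771 = 6168
    O–H: 8 × 448 = 3584
    Σ(formed) = 9752 kJ
  ΔH_1 = 7972 − 9752 = −1780 kJ
Reaction 2:
  Bonds broken (reactants):
    C–C: 1 × 339 = 339
    C–H: 6 × 419 = 2514
    C=C: 1 × 629 = 629
    H–H: 1 × 446 = 446
    Σ(broken) = 3928 kJ
  Bonds formed (products):
    C–C: 2 × 339 = 678
    C–H: 8 × 419 = 3352
    Σ(formed) = 4030 kJ
  ΔH_2 = 3928 − 4030 = −102 kJ
ΔH_1 − ΔH_2 = −1678 kJ, so reaction 1 has the more negative ΔH; |ΔH_1 − ΔH_2| = 1678 kJ.

Reaction 1, by 1678 kJ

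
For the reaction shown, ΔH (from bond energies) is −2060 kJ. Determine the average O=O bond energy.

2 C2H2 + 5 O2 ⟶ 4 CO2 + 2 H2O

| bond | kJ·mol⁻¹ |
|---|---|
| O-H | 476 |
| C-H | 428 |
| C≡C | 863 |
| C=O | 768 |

D(O=O) ≈ 510 kJ/mol

Let D be the O=O bond energy.
Σ(broken) = 2×863 + 4×428 + 5×D = 3438 + 5D
Σ(formed) = 8×768 + 4×476 = 8048
ΔH = Σ(broken) − Σ(formed) = (3438 + 5D) − (8048) = −4610 + 5D
Setting this equal to −2060 kJ gives 5D = 2550, so D = 510 kJ/mol.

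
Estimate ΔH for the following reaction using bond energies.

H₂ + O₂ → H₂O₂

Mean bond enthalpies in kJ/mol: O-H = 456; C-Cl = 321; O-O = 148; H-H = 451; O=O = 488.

ΔH ≈ −121 kJ

Bonds broken (reactants):
  H-H: 1 × 451 = 451
  O=O: 1 × 488 = 488
  Σ(broken) = 939 kJ
Bonds formed (products):
  O-H: 2 × 456 = 912
  O-O: 1 × 148 = 148
  Σ(formed) = 1060 kJ
ΔH = Σ(broken) − Σ(formed) = 939 − 1060 = −121 kJ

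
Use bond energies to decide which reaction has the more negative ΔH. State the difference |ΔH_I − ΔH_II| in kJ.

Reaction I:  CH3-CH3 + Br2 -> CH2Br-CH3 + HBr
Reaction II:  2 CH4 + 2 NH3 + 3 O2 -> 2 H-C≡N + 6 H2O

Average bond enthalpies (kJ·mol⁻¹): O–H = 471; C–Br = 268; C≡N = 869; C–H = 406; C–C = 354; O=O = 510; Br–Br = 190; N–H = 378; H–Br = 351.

Reaction I:
  Bonds broken (reactants):
    Br–Br: 1 × 190 = 190
    C–C: 1 × 354 = 354
    C–H: 6 × 406 = 2436
    Σ(broken) = 2980 kJ
  Bonds formed (products):
    C–Br: 1 × 268 = 268
    C–C: 1 × 354 = 354
    C–H: 5 × 406 = 2030
    H–Br: 1 × 351 = 351
    Σ(formed) = 3003 kJ
  ΔH_I = 2980 − 3003 = −23 kJ
Reaction II:
  Bonds broken (reactants):
    C–H: 8 × 406 = 3248
    N–H: 6 × 378 = 2268
    O=O: 3 × 510 = 1530
    Σ(broken) = 7046 kJ
  Bonds formed (products):
    C≡N: 2 × 869 = 1738
    C–H: 2 × 406 = 812
    O–H: 12 × 471 = 5652
    Σ(formed) = 8202 kJ
  ΔH_II = 7046 − 8202 = −1156 kJ
ΔH_I − ΔH_II = +1133 kJ, so reaction II has the more negative ΔH; |ΔH_I − ΔH_II| = 1133 kJ.

Reaction II, by 1133 kJ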